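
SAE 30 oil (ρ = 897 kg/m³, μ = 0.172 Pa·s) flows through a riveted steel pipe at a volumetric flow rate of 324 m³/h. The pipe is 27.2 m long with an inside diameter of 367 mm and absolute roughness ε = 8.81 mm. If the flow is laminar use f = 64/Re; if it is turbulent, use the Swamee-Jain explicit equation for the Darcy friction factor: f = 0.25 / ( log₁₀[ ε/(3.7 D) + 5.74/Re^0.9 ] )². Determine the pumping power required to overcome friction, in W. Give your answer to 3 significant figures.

P ≈ 85.1 W

Q = 324 m³/h = 324/3600 = 0.09 m³/s.
Cross-sectional area A = πD²/4 = π(0.367)²/4 = 0.1058 m²; mean velocity V = Q/A = 0.09/0.1058 = 0.8508 m/s.
Reynolds number Re = ρVD/μ = 897 · 0.8508 · 0.367 / 0.172 = 1628.
Re < 2300 → laminar flow, so f = 64/Re = 64/1628 = 0.0393 (the turbulent correlation is not needed).
Darcy-Weisbach: ΔP = f(L/D)(ρV²/2) = 0.0393·(27.2/0.367)·(897·0.8508²/2) = 0.0393·74.11·324.6 = 945.7 Pa.
Pumping power P = QΔP = 0.09·945.7 = 85.11 W = 85.1 W.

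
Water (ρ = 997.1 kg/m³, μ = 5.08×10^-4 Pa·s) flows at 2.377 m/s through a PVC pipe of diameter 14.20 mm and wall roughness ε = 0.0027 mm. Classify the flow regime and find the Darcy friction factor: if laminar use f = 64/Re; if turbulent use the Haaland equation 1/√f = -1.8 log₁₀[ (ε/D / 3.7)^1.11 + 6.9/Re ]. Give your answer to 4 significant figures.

Re = ρVD/μ = 997.1·2.377·0.0142/0.000508 = 6.625e+04.
Re > 4000 → turbulent. ε/D = 2.7e-06/0.0142 = 0.00019; Haaland: 1/√f = -1.8 log₁₀[1.73e-05 + 0.000104] = 7.048, so f = 0.02013.

f ≈ 0.02013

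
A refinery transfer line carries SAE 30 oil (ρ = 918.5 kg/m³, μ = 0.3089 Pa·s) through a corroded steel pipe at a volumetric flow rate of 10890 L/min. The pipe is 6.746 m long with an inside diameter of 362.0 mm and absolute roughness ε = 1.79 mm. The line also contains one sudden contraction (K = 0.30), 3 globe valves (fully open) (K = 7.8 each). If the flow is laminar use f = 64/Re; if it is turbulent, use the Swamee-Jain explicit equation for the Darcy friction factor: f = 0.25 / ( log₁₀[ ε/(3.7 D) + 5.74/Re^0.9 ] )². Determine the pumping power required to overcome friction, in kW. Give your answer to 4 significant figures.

P ≈ 6.306 kW

Q = 10890 L/min = 10890/60000 = 0.1815 m³/s.
Cross-sectional area A = πD²/4 = π(0.362)²/4 = 0.1029 m²; mean velocity V = Q/A = 0.1815/0.1029 = 1.763 m/s.
Reynolds number Re = ρVD/μ = 918.5 · 1.763 · 0.362 / 0.309 = 1898.
Re < 2300 → laminar flow, so f = 64/Re = 64/1898 = 0.03372 (the turbulent correlation is not needed).
Total minor-loss coefficient ΣK = 1·0.3 + 3·7.8 = 23.7.
ΔP = [f·L/D + ΣK]·(ρV²/2) = [0.03372·6.746/0.362 + 23.7]·(918.5·1.763²/2) = [0.6283 + 23.7]·1428 = 3.475e+04 Pa.
Pumping power P = QΔP = 0.1815·3.475e+04 = 6306.3 W = 6.306 kW.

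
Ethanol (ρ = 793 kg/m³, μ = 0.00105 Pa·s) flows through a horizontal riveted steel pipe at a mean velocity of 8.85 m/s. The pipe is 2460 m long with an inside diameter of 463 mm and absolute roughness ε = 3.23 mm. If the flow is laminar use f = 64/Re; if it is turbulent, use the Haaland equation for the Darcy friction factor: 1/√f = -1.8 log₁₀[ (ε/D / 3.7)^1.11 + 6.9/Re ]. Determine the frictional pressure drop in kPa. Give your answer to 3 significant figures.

Reynolds number Re = ρVD/μ = 793 · 8.85 · 0.463 / 0.00105 = 3.095e+06.
Re > 4000 → turbulent. Relative roughness ε/D = 0.00323/0.463 = 0.00698. Haaland: 1/√f = -1.8 log₁₀[(0.00698/3.7)^1.11 + 6.9/3.095e+06] = -1.8 log₁₀[0.000946 + 2.23e-06] = 5.442, so f = 0.03377.
Darcy-Weisbach: ΔP = f(L/D)(ρV²/2) = 0.03377·(2460/0.463)·(793·8.85²/2) = 0.03377·5313·3.105e+04 = 5.572e+06 Pa.
ΔP = 5.572e+06 Pa = 5570 kPa.

ΔP ≈ 5570 kPa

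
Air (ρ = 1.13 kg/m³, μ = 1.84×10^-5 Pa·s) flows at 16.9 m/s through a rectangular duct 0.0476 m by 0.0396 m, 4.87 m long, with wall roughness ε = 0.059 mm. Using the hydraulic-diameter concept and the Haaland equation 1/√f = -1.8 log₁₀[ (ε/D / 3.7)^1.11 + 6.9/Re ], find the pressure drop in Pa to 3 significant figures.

ΔP ≈ 455 Pa

Hydraulic diameter D_h = 4A/P = 4·(0.0476·0.0396)/(2·(0.0476+0.0396)) = 0.00754/0.1744 = 0.04323 m.
Re = ρVD_h/μ = 1.13·16.9·0.04323/1.84e-05 = 4.487e+04.
ε/D_h = 5.9e-05/0.04323 = 0.00136; Haaland gives 1/√f = -1.8 log₁₀[0.000155+0.000154] = 6.32, so f = 0.02504.
ΔP = f(L/D_h)(ρV²/2) = 0.02504·4.87/0.04323·161.4 = 455.1 Pa.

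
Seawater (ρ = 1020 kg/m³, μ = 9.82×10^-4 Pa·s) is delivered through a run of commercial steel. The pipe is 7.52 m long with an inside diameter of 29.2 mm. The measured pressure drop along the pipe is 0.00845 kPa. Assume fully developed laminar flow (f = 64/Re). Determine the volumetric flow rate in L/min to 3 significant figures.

For laminar flow, f = 64/Re with Re = ρVD/μ, so Darcy-Weisbach reduces to ΔP = 32μLV/D². Solving for V: V = ΔP·D²/(32μL) = 8.45·(0.0292)²/(32·0.000982·7.52) = 0.03049 m/s.
Check: Re = ρVD/μ = 1020·0.03049·0.0292/0.000982 = 924.7 < 2300, so the laminar assumption holds.
Q = V·A = 0.03049·(π/4·0.0292²) = 2.042e-05 m³/s = 1.23 L/min.

Q ≈ 1.23 L/min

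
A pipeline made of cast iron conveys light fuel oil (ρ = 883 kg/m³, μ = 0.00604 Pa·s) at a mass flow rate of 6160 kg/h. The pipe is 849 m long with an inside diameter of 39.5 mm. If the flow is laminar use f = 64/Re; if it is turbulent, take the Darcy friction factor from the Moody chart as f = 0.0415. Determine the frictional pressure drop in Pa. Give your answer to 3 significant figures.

ΔP ≈ 985000 Pa

ṁ = 6160 kg/h = 6160/3600 = 1.711 kg/s.
A = πD²/4 = π(0.0395)²/4 = 0.001225 m²; mean velocity V = ṁ/(ρA) = 1.711/(883 · 0.001225) = 1.581 m/s.
Reynolds number Re = ρVD/μ = 883 · 1.581 · 0.0395 / 0.00604 = 9132.
Re > 4000 → turbulent; use the Moody-chart value f = 0.0415.
Darcy-Weisbach: ΔP = f(L/D)(ρV²/2) = 0.0415·(849/0.0395)·(883·1.581²/2) = 0.0415·2.149e+04·1104 = 9.848e+05 Pa.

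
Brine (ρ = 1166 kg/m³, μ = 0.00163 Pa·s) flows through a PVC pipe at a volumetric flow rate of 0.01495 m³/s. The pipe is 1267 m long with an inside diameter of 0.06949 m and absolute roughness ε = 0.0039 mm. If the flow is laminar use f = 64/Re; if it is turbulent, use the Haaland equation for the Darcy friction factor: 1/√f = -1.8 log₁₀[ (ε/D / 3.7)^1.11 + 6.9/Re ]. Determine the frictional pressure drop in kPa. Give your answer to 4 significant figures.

ΔP ≈ 2632 kPa

Cross-sectional area A = πD²/4 = π(0.06949)²/4 = 0.003793 m²; mean velocity V = Q/A = 0.01495/0.003793 = 3.942 m/s.
Reynolds number Re = ρVD/μ = 1166 · 3.942 · 0.06949 / 0.00163 = 1.959e+05.
Re > 4000 → turbulent. Relative roughness ε/D = 3.9e-06/0.06949 = 5.61e-05. Haaland: 1/√f = -1.8 log₁₀[(5.61e-05/3.7)^1.11 + 6.9/1.959e+05] = -1.8 log₁₀[4.48e-06 + 3.52e-05] = 7.922, so f = 0.01593.
Darcy-Weisbach: ΔP = f(L/D)(ρV²/2) = 0.01593·(1267/0.06949)·(1166·3.942²/2) = 0.01593·1.823e+04·9059 = 2.632e+06 Pa.
ΔP = 2.632e+06 Pa = 2632 kPa.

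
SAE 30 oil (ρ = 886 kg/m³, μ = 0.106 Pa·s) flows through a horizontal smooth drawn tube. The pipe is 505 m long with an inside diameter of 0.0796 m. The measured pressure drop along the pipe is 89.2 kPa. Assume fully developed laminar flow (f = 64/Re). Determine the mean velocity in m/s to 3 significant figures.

For laminar flow, f = 64/Re with Re = ρVD/μ, so Darcy-Weisbach reduces to ΔP = 32μLV/D². Solving for V: V = ΔP·D²/(32μL) = 8.92e+04·(0.0796)²/(32·0.106·505) = 0.3299 m/s.
Check: Re = ρVD/μ = 886·0.3299·0.0796/0.106 = 219.5 < 2300, so the laminar assumption holds.

V ≈ 0.330 m/s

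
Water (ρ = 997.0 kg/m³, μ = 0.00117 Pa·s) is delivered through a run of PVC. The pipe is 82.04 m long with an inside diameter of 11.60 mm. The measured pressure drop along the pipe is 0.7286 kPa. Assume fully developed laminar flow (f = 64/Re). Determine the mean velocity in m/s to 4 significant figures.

V ≈ 0.03192 m/s

For laminar flow, f = 64/Re with Re = ρVD/μ, so Darcy-Weisbach reduces to ΔP = 32μLV/D². Solving for V: V = ΔP·D²/(32μL) = 728.6·(0.0116)²/(32·0.00117·82.04) = 0.03192 m/s.
Check: Re = ρVD/μ = 997·0.03192·0.0116/0.00117 = 315.5 < 2300, so the laminar assumption holds.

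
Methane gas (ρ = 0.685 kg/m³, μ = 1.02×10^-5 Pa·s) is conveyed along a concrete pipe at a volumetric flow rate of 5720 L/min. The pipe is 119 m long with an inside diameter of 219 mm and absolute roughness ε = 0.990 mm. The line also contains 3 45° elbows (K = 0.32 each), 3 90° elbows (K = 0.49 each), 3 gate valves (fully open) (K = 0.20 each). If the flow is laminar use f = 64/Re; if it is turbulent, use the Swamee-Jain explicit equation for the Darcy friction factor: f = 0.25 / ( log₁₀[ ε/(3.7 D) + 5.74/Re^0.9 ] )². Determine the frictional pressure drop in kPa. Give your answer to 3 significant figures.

Q = 5720 L/min = 5720/60000 = 0.09533 m³/s.
Cross-sectional area A = πD²/4 = π(0.219)²/4 = 0.03767 m²; mean velocity V = Q/A = 0.09533/0.03767 = 2.531 m/s.
Reynolds number Re = ρVD/μ = 0.685 · 2.531 · 0.219 / 1.02e-05 = 3.722e+04.
Re > 4000 → turbulent. Relative roughness ε/D = 0.00099/0.219 = 0.00452. Swamee-Jain: f = 0.25/(log₁₀[0.00452/3.7 + 5.74/3.722e+04^0.9])² = 0.25/(log₁₀[0.00122 + 0.000442])² = 0.25/(-2.779)² = 0.03237.
Total minor-loss coefficient ΣK = 3·0.32 + 3·0.49 + 3·0.2 = 3.03.
ΔP = [f·L/D + ΣK]·(ρV²/2) = [0.03237·119/0.219 + 3.03]·(0.685·2.531²/2) = [17.59 + 3.03]·2.194 = 45.24 Pa.
ΔP = 45.24 Pa = 0.0452 kPa.

ΔP ≈ 0.0452 kPa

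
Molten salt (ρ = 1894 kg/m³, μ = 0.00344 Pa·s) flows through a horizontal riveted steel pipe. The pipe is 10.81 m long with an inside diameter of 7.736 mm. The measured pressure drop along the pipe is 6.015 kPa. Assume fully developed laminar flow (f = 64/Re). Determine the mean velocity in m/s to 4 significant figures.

For laminar flow, f = 64/Re with Re = ρVD/μ, so Darcy-Weisbach reduces to ΔP = 32μLV/D². Solving for V: V = ΔP·D²/(32μL) = 6015·(0.007736)²/(32·0.00344·10.81) = 0.3025 m/s.
Check: Re = ρVD/μ = 1894·0.3025·0.007736/0.00344 = 1288 < 2300, so the laminar assumption holds.

V ≈ 0.3025 m/s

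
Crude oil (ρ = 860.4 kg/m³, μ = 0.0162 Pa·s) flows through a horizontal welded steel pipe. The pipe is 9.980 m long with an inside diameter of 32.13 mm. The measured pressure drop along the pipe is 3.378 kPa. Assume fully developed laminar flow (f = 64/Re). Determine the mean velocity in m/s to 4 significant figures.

For laminar flow, f = 64/Re with Re = ρVD/μ, so Darcy-Weisbach reduces to ΔP = 32μLV/D². Solving for V: V = ΔP·D²/(32μL) = 3378·(0.03213)²/(32·0.0162·9.98) = 0.674 m/s.
Check: Re = ρVD/μ = 860.4·0.674·0.03213/0.0162 = 1150 < 2300, so the laminar assumption holds.

V ≈ 0.6740 m/s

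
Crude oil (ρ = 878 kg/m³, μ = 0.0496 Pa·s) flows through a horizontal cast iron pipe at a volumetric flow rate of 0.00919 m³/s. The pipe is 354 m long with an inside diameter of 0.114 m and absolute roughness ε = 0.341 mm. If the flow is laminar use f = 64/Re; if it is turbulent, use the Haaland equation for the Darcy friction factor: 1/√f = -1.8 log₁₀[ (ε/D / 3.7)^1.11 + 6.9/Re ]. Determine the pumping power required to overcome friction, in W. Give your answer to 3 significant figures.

Cross-sectional area A = πD²/4 = π(0.114)²/4 = 0.01021 m²; mean velocity V = Q/A = 0.00919/0.01021 = 0.9004 m/s.
Reynolds number Re = ρVD/μ = 878 · 0.9004 · 0.114 / 0.0496 = 1817.
Re < 2300 → laminar flow, so f = 64/Re = 64/1817 = 0.03522 (the turbulent correlation is not needed).
Darcy-Weisbach: ΔP = f(L/D)(ρV²/2) = 0.03522·(354/0.114)·(878·0.9004²/2) = 0.03522·3105·355.9 = 3.893e+04 Pa.
Pumping power P = QΔP = 0.00919·3.893e+04 = 357.7 W = 358 W.

P ≈ 358 W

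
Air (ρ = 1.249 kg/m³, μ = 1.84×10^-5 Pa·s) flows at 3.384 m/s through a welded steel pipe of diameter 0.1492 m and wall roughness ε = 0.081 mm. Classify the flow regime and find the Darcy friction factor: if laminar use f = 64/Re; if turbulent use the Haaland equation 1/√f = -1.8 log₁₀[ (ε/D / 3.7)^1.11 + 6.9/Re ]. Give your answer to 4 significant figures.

f ≈ 0.02394

Re = ρVD/μ = 1.249·3.384·0.1492/1.84e-05 = 3.427e+04.
Re > 4000 → turbulent. ε/D = 8.1e-05/0.1492 = 0.000543; Haaland: 1/√f = -1.8 log₁₀[5.56e-05 + 0.000201] = 6.462, so f = 0.02394.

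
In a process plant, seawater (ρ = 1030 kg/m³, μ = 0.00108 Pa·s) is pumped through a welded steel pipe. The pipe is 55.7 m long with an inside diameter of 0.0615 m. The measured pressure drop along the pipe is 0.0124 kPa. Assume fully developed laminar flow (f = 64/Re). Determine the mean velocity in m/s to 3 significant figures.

For laminar flow, f = 64/Re with Re = ρVD/μ, so Darcy-Weisbach reduces to ΔP = 32μLV/D². Solving for V: V = ΔP·D²/(32μL) = 12.4·(0.0615)²/(32·0.00108·55.7) = 0.02436 m/s.
Check: Re = ρVD/μ = 1030·0.02436·0.0615/0.00108 = 1429 < 2300, so the laminar assumption holds.

V ≈ 0.0244 m/s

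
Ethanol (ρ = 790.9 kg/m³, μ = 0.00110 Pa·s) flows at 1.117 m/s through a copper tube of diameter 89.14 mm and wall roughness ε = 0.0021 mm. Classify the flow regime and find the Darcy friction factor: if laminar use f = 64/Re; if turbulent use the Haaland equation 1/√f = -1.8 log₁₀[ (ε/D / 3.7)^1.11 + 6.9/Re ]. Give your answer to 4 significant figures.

Re = ρVD/μ = 790.9·1.117·0.08914/0.0011 = 7.159e+04.
Re > 4000 → turbulent. ε/D = 2.1e-06/0.08914 = 2.36e-05; Haaland: 1/√f = -1.8 log₁₀[1.71e-06 + 9.64e-05] = 7.215, so f = 0.01921.

f ≈ 0.01921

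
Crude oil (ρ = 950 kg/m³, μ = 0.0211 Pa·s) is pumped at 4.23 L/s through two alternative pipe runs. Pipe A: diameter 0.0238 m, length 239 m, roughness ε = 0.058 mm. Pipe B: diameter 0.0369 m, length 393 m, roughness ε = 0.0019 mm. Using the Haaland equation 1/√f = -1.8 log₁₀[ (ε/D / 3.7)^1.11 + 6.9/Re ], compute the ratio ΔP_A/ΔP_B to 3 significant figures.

ΔP_A/ΔP_B ≈ 5.32

Pipe A: V = Q/A = 0.00423/0.0004449 = 9.508 m/s; Re = 1.019e+04; ε/D = 0.00244; Haaland → f = 0.03401; ΔP_A = f(L/D)(ρV²/2) = 1.467e+07 Pa.
Pipe B: V = Q/A = 0.00423/0.001069 = 3.955 m/s; Re = 6572; ε/D = 5.15e-05; Haaland → f = 0.03482; ΔP_B = f(L/D)(ρV²/2) = 2.756e+06 Pa.
ΔP_A/ΔP_B = 1.467e+07/2.756e+06 = 5.32.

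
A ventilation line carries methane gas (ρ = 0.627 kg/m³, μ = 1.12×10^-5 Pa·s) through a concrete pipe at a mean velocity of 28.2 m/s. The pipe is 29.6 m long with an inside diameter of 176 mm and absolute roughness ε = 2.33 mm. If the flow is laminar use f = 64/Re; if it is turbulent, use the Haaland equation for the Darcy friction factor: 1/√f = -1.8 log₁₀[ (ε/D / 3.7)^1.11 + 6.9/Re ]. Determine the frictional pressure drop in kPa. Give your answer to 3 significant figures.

ΔP ≈ 1.76 kPa

Reynolds number Re = ρVD/μ = 0.627 · 28.2 · 0.176 / 1.12e-05 = 2.779e+05.
Re > 4000 → turbulent. Relative roughness ε/D = 0.00233/0.176 = 0.0132. Haaland: 1/√f = -1.8 log₁₀[(0.0132/3.7)^1.11 + 6.9/2.779e+05] = -1.8 log₁₀[0.00193 + 2.48e-05] = 4.878, so f = 0.04203.
Darcy-Weisbach: ΔP = f(L/D)(ρV²/2) = 0.04203·(29.6/0.176)·(0.627·28.2²/2) = 0.04203·168.2·249.3 = 1762 Pa.
ΔP = 1762 Pa = 1.76 kPa.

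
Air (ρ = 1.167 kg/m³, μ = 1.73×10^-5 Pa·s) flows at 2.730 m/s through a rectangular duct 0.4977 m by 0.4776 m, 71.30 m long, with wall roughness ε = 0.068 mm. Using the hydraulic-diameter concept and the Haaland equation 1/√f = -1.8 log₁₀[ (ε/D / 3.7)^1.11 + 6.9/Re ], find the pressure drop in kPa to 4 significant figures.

Hydraulic diameter D_h = 4A/P = 4·(0.4977·0.4776)/(2·(0.4977+0.4776)) = 0.9508/1.951 = 0.4874 m.
Re = ρVD_h/μ = 1.167·2.73·0.4874/1.73e-05 = 8.977e+04.
ε/D_h = 6.8e-05/0.4874 = 0.00014; Haaland gives 1/√f = -1.8 log₁₀[1.23e-05+7.69e-05] = 7.29, so f = 0.01882.
ΔP = f(L/D_h)(ρV²/2) = 0.01882·71.3/0.4874·4.349 = 11.97 Pa.
ΔP = 0.01197 kPa.

ΔP ≈ 0.01197 kPa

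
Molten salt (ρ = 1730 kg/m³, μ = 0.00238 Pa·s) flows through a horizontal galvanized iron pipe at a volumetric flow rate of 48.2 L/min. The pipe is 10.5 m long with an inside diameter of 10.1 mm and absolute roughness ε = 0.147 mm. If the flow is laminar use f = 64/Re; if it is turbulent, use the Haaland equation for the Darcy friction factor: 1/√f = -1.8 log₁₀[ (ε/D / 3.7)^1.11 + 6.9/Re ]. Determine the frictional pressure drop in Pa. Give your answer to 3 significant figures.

ΔP ≈ 3.97×10^6 Pa

Q = 48.2 L/min = 48.2/60000 = 0.0008033 m³/s.
Cross-sectional area A = πD²/4 = π(0.0101)²/4 = 8.012e-05 m²; mean velocity V = Q/A = 0.0008033/8.012e-05 = 10.03 m/s.
Reynolds number Re = ρVD/μ = 1730 · 10.03 · 0.0101 / 0.00238 = 7.361e+04.
Re > 4000 → turbulent. Relative roughness ε/D = 0.000147/0.0101 = 0.0146. Haaland: 1/√f = -1.8 log₁₀[(0.0146/3.7)^1.11 + 6.9/7.361e+04] = -1.8 log₁₀[0.00214 + 9.37e-05] = 4.772, so f = 0.04391.
Darcy-Weisbach: ΔP = f(L/D)(ρV²/2) = 0.04391·(10.5/0.0101)·(1730·10.03²/2) = 0.04391·1040·8.696e+04 = 3.97e+06 Pa.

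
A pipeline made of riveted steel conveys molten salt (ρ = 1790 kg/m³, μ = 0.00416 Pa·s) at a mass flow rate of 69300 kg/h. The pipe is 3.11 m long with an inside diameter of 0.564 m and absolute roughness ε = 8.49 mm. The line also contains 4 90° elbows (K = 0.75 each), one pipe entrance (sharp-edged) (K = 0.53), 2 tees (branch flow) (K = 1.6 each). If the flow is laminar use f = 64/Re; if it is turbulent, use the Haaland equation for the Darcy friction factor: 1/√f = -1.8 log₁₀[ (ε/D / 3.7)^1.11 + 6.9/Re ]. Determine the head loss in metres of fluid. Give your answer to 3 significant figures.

h_f ≈ 6.60×10^-4 m

ṁ = 69300 kg/h = 69300/3600 = 19.25 kg/s.
A = πD²/4 = π(0.564)²/4 = 0.2498 m²; mean velocity V = ṁ/(ρA) = 19.25/(1790 · 0.2498) = 0.04305 m/s.
Reynolds number Re = ρVD/μ = 1790 · 0.04305 · 0.564 / 0.00416 = 1.045e+04.
Re > 4000 → turbulent. Relative roughness ε/D = 0.00849/0.564 = 0.0151. Haaland: 1/√f = -1.8 log₁₀[(0.0151/3.7)^1.11 + 6.9/1.045e+04] = -1.8 log₁₀[0.00222 + 0.000661] = 4.573, so f = 0.04782.
Total minor-loss coefficient ΣK = 4·0.75 + 1·0.53 + 2·1.6 = 6.73.
ΔP = [f·L/D + ΣK]·(ρV²/2) = [0.04782·3.11/0.564 + 6.73]·(1790·0.04305²/2) = [0.2637 + 6.73]·1.658 = 11.6 Pa.
Head loss h_f = ΔP/(ρg) = 11.6/(1790·9.81) = 6.60×10^-4 m.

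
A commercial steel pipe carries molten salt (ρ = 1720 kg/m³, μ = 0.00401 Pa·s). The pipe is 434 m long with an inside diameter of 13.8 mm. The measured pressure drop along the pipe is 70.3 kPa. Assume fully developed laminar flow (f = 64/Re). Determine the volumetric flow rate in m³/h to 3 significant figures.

Q ≈ 0.129 m³/h

For laminar flow, f = 64/Re with Re = ρVD/μ, so Darcy-Weisbach reduces to ΔP = 32μLV/D². Solving for V: V = ΔP·D²/(32μL) = 7.03e+04·(0.0138)²/(32·0.00401·434) = 0.2404 m/s.
Check: Re = ρVD/μ = 1720·0.2404·0.0138/0.00401 = 1423 < 2300, so the laminar assumption holds.
Q = V·A = 0.2404·(π/4·0.0138²) = 3.596e-05 m³/s = 0.129 m³/h.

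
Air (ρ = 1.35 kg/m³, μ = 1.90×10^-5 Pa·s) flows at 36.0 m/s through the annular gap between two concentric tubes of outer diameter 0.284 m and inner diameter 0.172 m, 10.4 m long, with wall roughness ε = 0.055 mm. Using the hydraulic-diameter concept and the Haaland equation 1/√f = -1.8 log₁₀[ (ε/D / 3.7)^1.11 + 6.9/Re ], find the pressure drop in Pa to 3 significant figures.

ΔP ≈ 1470 Pa

Hydraulic diameter D_h = 4A/P = D_o - D_i = 0.284 - 0.172 = 0.112 m.
Re = ρVD_h/μ = 1.35·36·0.112/1.9e-05 = 2.865e+05.
ε/D_h = 5.5e-05/0.112 = 0.000491; Haaland gives 1/√f = -1.8 log₁₀[4.97e-05+2.41e-05] = 7.438, so f = 0.01808.
ΔP = f(L/D_h)(ρV²/2) = 0.01808·10.4/0.112·874.8 = 1468 Pa.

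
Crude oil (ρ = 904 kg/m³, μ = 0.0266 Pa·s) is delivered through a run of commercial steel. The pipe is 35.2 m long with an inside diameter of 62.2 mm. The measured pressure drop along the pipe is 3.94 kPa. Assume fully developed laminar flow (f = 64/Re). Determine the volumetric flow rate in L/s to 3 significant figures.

For laminar flow, f = 64/Re with Re = ρVD/μ, so Darcy-Weisbach reduces to ΔP = 32μLV/D². Solving for V: V = ΔP·D²/(32μL) = 3940·(0.0622)²/(32·0.0266·35.2) = 0.5087 m/s.
Check: Re = ρVD/μ = 904·0.5087·0.0622/0.0266 = 1075 < 2300, so the laminar assumption holds.
Q = V·A = 0.5087·(π/4·0.0622²) = 0.001546 m³/s = 1.55 L/s.

Q ≈ 1.55 L/s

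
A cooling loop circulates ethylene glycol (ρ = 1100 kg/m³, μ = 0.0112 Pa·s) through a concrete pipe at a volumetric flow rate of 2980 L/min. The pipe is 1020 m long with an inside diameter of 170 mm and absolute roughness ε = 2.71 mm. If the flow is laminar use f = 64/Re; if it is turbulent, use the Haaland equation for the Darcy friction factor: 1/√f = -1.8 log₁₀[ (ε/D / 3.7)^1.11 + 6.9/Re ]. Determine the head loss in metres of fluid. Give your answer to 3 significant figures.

Q = 2980 L/min = 2980/60000 = 0.04967 m³/s.
Cross-sectional area A = πD²/4 = π(0.17)²/4 = 0.0227 m²; mean velocity V = Q/A = 0.04967/0.0227 = 2.188 m/s.
Reynolds number Re = ρVD/μ = 1100 · 2.188 · 0.17 / 0.0112 = 3.653e+04.
Re > 4000 → turbulent. Relative roughness ε/D = 0.00271/0.17 = 0.0159. Haaland: 1/√f = -1.8 log₁₀[(0.0159/3.7)^1.11 + 6.9/3.653e+04] = -1.8 log₁₀[0.00237 + 0.000189] = 4.667, so f = 0.04592.
Darcy-Weisbach: ΔP = f(L/D)(ρV²/2) = 0.04592·(1020/0.17)·(1100·2.188²/2) = 0.04592·6000·2633 = 7.255e+05 Pa.
Head loss h_f = ΔP/(ρg) = 7.255e+05/(1100·9.81) = 67.2 m.

h_f ≈ 67.2 m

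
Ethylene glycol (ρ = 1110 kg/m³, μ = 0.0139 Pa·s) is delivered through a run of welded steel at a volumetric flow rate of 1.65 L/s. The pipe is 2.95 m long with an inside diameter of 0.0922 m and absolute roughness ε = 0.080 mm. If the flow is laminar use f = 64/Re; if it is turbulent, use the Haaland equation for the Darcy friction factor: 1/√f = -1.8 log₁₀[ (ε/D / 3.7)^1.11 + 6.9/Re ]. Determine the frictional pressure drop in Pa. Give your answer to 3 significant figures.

ΔP ≈ 38.1 Pa

Q = 1.65 L/s = 1.65/1000 = 0.00165 m³/s.
Cross-sectional area A = πD²/4 = π(0.0922)²/4 = 0.006677 m²; mean velocity V = Q/A = 0.00165/0.006677 = 0.2471 m/s.
Reynolds number Re = ρVD/μ = 1110 · 0.2471 · 0.0922 / 0.0139 = 1820.
Re < 2300 → laminar flow, so f = 64/Re = 64/1820 = 0.03517 (the turbulent correlation is not needed).
Darcy-Weisbach: ΔP = f(L/D)(ρV²/2) = 0.03517·(2.95/0.0922)·(1110·0.2471²/2) = 0.03517·32·33.9 = 38.15 Pa.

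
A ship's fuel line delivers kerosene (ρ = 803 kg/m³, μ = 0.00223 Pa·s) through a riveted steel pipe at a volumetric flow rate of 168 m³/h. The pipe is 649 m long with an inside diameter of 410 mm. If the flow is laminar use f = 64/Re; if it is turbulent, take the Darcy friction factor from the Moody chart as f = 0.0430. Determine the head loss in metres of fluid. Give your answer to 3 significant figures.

Q = 168 m³/h = 168/3600 = 0.04667 m³/s.
Cross-sectional area A = πD²/4 = π(0.41)²/4 = 0.132 m²; mean velocity V = Q/A = 0.04667/0.132 = 0.3535 m/s.
Reynolds number Re = ρVD/μ = 803 · 0.3535 · 0.41 / 0.00223 = 5.218e+04.
Re > 4000 → turbulent; use the Moody-chart value f = 0.0430.
Darcy-Weisbach: ΔP = f(L/D)(ρV²/2) = 0.043·(649/0.41)·(803·0.3535²/2) = 0.043·1583·50.16 = 3414 Pa.
Head loss h_f = ΔP/(ρg) = 3414/(803·9.81) = 0.433 m.

h_f ≈ 0.433 m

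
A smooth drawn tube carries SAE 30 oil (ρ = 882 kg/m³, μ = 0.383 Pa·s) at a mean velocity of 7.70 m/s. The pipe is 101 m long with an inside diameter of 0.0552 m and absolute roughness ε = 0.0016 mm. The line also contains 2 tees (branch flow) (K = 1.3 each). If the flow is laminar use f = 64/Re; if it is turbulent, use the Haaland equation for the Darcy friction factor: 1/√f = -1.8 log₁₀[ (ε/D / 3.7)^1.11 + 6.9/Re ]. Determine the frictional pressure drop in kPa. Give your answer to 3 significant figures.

Reynolds number Re = ρVD/μ = 882 · 7.7 · 0.0552 / 0.383 = 978.8.
Re < 2300 → laminar flow, so f = 64/Re = 64/978.8 = 0.06539 (the turbulent correlation is not needed).
Total minor-loss coefficient ΣK = 2·1.3 = 2.6.
ΔP = [f·L/D + ΣK]·(ρV²/2) = [0.06539·101/0.0552 + 2.6]·(882·7.7²/2) = [119.6 + 2.6]·2.615e+04 = 3.196e+06 Pa.
ΔP = 3.196e+06 Pa = 3200 kPa.

ΔP ≈ 3200 kPa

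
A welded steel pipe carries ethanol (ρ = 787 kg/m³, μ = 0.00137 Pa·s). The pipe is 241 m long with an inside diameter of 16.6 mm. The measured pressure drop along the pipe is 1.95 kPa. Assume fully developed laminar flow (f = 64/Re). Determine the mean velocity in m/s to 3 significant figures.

V ≈ 0.0509 m/s

For laminar flow, f = 64/Re with Re = ρVD/μ, so Darcy-Weisbach reduces to ΔP = 32μLV/D². Solving for V: V = ΔP·D²/(32μL) = 1950·(0.0166)²/(32·0.00137·241) = 0.05086 m/s.
Check: Re = ρVD/μ = 787·0.05086·0.0166/0.00137 = 485 < 2300, so the laminar assumption holds.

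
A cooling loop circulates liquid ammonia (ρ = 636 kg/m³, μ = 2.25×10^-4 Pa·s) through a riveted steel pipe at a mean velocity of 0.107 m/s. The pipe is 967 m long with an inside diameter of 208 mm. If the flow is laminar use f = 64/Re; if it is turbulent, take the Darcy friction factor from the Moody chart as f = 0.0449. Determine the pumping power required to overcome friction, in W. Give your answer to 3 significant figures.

P ≈ 2.76 W

Reynolds number Re = ρVD/μ = 636 · 0.107 · 0.208 / 0.000225 = 6.291e+04.
Re > 4000 → turbulent; use the Moody-chart value f = 0.0449.
Darcy-Weisbach: ΔP = f(L/D)(ρV²/2) = 0.0449·(967/0.208)·(636·0.107²/2) = 0.0449·4649·3.641 = 760 Pa.
Q = V·A = 0.107·0.03398 = 0.003636 m³/s.
Pumping power P = QΔP = 0.003636·760 = 2.763 W = 2.76 W.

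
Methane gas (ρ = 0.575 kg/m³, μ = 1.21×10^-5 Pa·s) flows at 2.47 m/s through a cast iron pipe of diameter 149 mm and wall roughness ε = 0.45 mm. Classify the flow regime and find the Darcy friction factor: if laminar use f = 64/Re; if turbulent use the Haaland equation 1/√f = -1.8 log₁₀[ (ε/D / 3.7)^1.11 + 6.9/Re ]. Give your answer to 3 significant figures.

f ≈ 0.0318

Re = ρVD/μ = 0.575·2.47·0.149/1.21e-05 = 1.749e+04.
Re > 4000 → turbulent. ε/D = 0.00045/0.149 = 0.00302; Haaland: 1/√f = -1.8 log₁₀[0.000373 + 0.000395] = 5.606, so f = 0.03181.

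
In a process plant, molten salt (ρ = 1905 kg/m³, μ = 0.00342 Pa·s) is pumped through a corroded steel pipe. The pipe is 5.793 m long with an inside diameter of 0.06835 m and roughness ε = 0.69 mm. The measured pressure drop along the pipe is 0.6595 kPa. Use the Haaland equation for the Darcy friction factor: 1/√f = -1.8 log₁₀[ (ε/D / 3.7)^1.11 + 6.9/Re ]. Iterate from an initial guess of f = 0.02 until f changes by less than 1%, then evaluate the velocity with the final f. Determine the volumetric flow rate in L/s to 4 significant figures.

Rearranging Darcy-Weisbach: V = √(2·ΔP·D/(f·L·ρ)). With ε/D = 0.00069/0.06835 = 0.0101, iterate starting from f = 0.02:
  f = 0.02 → V = √(2·659.5·0.06835/(0.02·5.793·1905)) = 0.6391 m/s; Re = ρVD/μ = 2.433e+04; f → 0.0403
  f = 0.0403 → V = 0.4502 m/s; Re = 1.714e+04; f → 0.04117
  f = 0.04117 → V = 0.4455 m/s; Re = 1.696e+04; f → 0.0412
Converged (Δf/f < 1%). With the final f = 0.0412: V = √(2·659.5·0.06835/(0.0412·5.793·1905)) = 0.4453 m/s.
Q = V·A = 0.4453·(π/4·0.06835²) = 0.001634 m³/s = 1.634 L/s.

Q ≈ 1.634 L/s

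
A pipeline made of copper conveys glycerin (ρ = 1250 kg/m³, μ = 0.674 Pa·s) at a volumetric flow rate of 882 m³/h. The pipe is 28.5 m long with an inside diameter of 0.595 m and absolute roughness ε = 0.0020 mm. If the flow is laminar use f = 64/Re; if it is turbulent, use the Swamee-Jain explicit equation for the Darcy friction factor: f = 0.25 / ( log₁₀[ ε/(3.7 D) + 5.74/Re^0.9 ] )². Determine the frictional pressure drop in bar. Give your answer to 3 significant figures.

Q = 882 m³/h = 882/3600 = 0.245 m³/s.
Cross-sectional area A = πD²/4 = π(0.595)²/4 = 0.2781 m²; mean velocity V = Q/A = 0.245/0.2781 = 0.8811 m/s.
Reynolds number Re = ρVD/μ = 1250 · 0.8811 · 0.595 / 0.674 = 972.3.
Re < 2300 → laminar flow, so f = 64/Re = 64/972.3 = 0.06582 (the turbulent correlation is not needed).
Darcy-Weisbach: ΔP = f(L/D)(ρV²/2) = 0.06582·(28.5/0.595)·(1250·0.8811²/2) = 0.06582·47.9·485.2 = 1530 Pa.
ΔP = 1530 Pa = 0.0153 bar.

ΔP ≈ 0.0153 bar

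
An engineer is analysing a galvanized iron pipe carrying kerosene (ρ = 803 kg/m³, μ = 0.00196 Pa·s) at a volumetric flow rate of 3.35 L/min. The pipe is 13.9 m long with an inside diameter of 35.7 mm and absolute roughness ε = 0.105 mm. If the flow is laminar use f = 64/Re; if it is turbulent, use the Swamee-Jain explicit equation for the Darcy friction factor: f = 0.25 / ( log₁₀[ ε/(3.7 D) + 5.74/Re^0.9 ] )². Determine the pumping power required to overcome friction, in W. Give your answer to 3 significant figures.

P ≈ 0.00213 W

Q = 3.35 L/min = 3.35/60000 = 5.583e-05 m³/s.
Cross-sectional area A = πD²/4 = π(0.0357)²/4 = 0.001001 m²; mean velocity V = Q/A = 5.583e-05/0.001001 = 0.05578 m/s.
Reynolds number Re = ρVD/μ = 803 · 0.05578 · 0.0357 / 0.00196 = 815.8.
Re < 2300 → laminar flow, so f = 64/Re = 64/815.8 = 0.07845 (the turbulent correlation is not needed).
Darcy-Weisbach: ΔP = f(L/D)(ρV²/2) = 0.07845·(13.9/0.0357)·(803·0.05578²/2) = 0.07845·389.4·1.249 = 38.16 Pa.
Pumping power P = QΔP = 5.583e-05·38.16 = 0.002130 W = 0.00213 W.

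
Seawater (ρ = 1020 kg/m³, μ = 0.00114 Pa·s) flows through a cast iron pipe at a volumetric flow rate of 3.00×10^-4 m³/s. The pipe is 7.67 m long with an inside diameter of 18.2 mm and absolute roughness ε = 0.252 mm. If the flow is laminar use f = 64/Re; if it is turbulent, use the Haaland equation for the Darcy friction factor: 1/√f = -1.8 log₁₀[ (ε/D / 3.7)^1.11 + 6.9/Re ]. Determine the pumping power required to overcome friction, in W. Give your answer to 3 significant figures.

P ≈ 3.85 W

Cross-sectional area A = πD²/4 = π(0.0182)²/4 = 0.0002602 m²; mean velocity V = Q/A = 0.0003/0.0002602 = 1.153 m/s.
Reynolds number Re = ρVD/μ = 1020 · 1.153 · 0.0182 / 0.00114 = 1.878e+04.
Re > 4000 → turbulent. Relative roughness ε/D = 0.000252/0.0182 = 0.0138. Haaland: 1/√f = -1.8 log₁₀[(0.0138/3.7)^1.11 + 6.9/1.878e+04] = -1.8 log₁₀[0.00202 + 0.000367] = 4.718, so f = 0.04492.
Darcy-Weisbach: ΔP = f(L/D)(ρV²/2) = 0.04492·(7.67/0.0182)·(1020·1.153²/2) = 0.04492·421.4·678.2 = 1.284e+04 Pa.
Pumping power P = QΔP = 0.0003·1.284e+04 = 3.851 W = 3.85 W.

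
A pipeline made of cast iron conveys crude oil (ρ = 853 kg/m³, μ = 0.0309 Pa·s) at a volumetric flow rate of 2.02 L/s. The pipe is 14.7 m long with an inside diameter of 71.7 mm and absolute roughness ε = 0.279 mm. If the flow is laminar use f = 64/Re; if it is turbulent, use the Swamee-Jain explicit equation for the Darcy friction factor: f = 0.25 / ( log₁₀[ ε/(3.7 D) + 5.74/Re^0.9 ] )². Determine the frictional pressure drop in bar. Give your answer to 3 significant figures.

Q = 2.02 L/s = 2.02/1000 = 0.00202 m³/s.
Cross-sectional area A = πD²/4 = π(0.0717)²/4 = 0.004038 m²; mean velocity V = Q/A = 0.00202/0.004038 = 0.5003 m/s.
Reynolds number Re = ρVD/μ = 853 · 0.5003 · 0.0717 / 0.0309 = 990.2.
Re < 2300 → laminar flow, so f = 64/Re = 64/990.2 = 0.06463 (the turbulent correlation is not needed).
Darcy-Weisbach: ΔP = f(L/D)(ρV²/2) = 0.06463·(14.7/0.0717)·(853·0.5003²/2) = 0.06463·205·106.7 = 1415 Pa.
ΔP = 1415 Pa = 0.0141 bar.

ΔP ≈ 0.0141 bar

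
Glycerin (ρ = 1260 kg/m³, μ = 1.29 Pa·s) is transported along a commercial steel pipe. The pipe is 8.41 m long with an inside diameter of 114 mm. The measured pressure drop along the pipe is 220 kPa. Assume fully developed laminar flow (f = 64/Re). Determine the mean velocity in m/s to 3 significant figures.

For laminar flow, f = 64/Re with Re = ρVD/μ, so Darcy-Weisbach reduces to ΔP = 32μLV/D². Solving for V: V = ΔP·D²/(32μL) = 2.2e+05·(0.114)²/(32·1.29·8.41) = 8.236 m/s.
Check: Re = ρVD/μ = 1260·8.236·0.114/1.29 = 917 < 2300, so the laminar assumption holds.

V ≈ 8.24 m/s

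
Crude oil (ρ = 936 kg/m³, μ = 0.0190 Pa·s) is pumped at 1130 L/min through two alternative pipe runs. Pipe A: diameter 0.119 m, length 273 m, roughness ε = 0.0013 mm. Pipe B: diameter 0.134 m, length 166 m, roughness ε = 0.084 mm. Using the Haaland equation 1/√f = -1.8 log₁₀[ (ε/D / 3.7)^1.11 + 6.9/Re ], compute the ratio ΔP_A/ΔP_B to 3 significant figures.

Pipe A: V = Q/A = 0.01883/0.01112 = 1.693 m/s; Re = 9927; ε/D = 1.09e-05; Haaland → f = 0.03096; ΔP_A = f(L/D)(ρV²/2) = 9.53e+04 Pa.
Pipe B: V = Q/A = 0.01883/0.0141 = 1.335 m/s; Re = 8816; ε/D = 0.000627; Haaland → f = 0.03271; ΔP_B = f(L/D)(ρV²/2) = 3.382e+04 Pa.
ΔP_A/ΔP_B = 9.53e+04/3.382e+04 = 2.82.

ΔP_A/ΔP_B ≈ 2.82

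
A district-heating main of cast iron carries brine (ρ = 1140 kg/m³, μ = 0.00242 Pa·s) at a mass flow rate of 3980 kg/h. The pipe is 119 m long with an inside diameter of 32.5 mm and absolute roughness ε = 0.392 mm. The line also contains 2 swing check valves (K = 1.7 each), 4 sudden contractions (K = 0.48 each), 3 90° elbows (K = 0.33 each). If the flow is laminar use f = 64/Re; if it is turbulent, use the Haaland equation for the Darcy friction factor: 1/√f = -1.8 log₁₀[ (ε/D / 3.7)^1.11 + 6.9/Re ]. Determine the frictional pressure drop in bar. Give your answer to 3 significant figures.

ΔP ≈ 1.28 bar

ṁ = 3980 kg/h = 3980/3600 = 1.106 kg/s.
A = πD²/4 = π(0.0325)²/4 = 0.0008296 m²; mean velocity V = ṁ/(ρA) = 1.106/(1140 · 0.0008296) = 1.169 m/s.
Reynolds number Re = ρVD/μ = 1140 · 1.169 · 0.0325 / 0.00242 = 1.79e+04.
Re > 4000 → turbulent. Relative roughness ε/D = 0.000392/0.0325 = 0.0121. Haaland: 1/√f = -1.8 log₁₀[(0.0121/3.7)^1.11 + 6.9/1.79e+04] = -1.8 log₁₀[0.00174 + 0.000386] = 4.812, so f = 0.04319.
Total minor-loss coefficient ΣK = 2·1.7 + 4·0.48 + 3·0.33 = 6.31.
ΔP = [f·L/D + ΣK]·(ρV²/2) = [0.04319·119/0.0325 + 6.31]·(1140·1.169²/2) = [158.1 + 6.31]·779 = 1.281e+05 Pa.
ΔP = 1.281e+05 Pa = 1.28 bar.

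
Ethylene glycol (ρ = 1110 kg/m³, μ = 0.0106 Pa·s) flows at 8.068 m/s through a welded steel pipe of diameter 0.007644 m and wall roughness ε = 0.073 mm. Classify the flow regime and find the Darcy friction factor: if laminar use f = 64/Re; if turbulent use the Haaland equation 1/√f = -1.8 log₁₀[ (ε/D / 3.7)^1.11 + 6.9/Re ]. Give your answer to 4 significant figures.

Re = ρVD/μ = 1110·8.068·0.007644/0.0106 = 6458.
Re > 4000 → turbulent. ε/D = 7.3e-05/0.007644 = 0.00955; Haaland: 1/√f = -1.8 log₁₀[0.00134 + 0.00107] = 4.713, so f = 0.04502.

f ≈ 0.04502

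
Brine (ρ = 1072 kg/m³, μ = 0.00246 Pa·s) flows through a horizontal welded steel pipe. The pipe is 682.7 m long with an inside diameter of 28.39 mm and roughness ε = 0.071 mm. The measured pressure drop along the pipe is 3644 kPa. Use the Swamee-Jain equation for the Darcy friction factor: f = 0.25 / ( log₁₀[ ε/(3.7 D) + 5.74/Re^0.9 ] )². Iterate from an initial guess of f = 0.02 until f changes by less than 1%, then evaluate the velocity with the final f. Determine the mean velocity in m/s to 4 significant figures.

V ≈ 3.146 m/s

Rearranging Darcy-Weisbach: V = √(2·ΔP·D/(f·L·ρ)). With ε/D = 7.1e-05/0.02839 = 0.0025, iterate starting from f = 0.02:
  f = 0.02 → V = √(2·3.644e+06·0.02839/(0.02·682.7·1072)) = 3.76 m/s; Re = ρVD/μ = 4.651e+04; f → 0.02808
  f = 0.02808 → V = 3.173 m/s; Re = 3.926e+04; f → 0.02854
  f = 0.02854 → V = 3.148 m/s; Re = 3.894e+04; f → 0.02856
Converged (Δf/f < 1%). With the final f = 0.02856: V = √(2·3.644e+06·0.02839/(0.02856·682.7·1072)) = 3.146 m/s.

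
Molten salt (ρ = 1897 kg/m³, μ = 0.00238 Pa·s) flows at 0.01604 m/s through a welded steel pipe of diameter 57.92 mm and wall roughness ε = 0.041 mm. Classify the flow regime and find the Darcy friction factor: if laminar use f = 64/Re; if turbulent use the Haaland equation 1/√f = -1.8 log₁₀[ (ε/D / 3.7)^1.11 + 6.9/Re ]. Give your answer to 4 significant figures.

Re = ρVD/μ = 1897·0.01604·0.05792/0.00238 = 740.5.
Re < 2300 → laminar, so f = 64/Re = 0.08643 (roughness is irrelevant in laminar flow).

f ≈ 0.08643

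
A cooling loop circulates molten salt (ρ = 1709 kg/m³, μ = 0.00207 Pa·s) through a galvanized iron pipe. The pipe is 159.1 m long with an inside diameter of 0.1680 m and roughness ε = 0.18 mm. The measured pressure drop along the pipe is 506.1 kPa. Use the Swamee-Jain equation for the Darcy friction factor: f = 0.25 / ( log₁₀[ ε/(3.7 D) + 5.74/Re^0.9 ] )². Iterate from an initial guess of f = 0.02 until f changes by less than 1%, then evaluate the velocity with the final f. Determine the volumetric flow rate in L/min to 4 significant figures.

Rearranging Darcy-Weisbach: V = √(2·ΔP·D/(f·L·ρ)). With ε/D = 0.00018/0.168 = 0.00107, iterate starting from f = 0.02:
  f = 0.02 → V = √(2·5.061e+05·0.168/(0.02·159.1·1709)) = 5.592 m/s; Re = ρVD/μ = 7.756e+05; f → 0.02044
  f = 0.02044 → V = 5.531 m/s; Re = 7.672e+05; f → 0.02045
Converged (Δf/f < 1%). With the final f = 0.02045: V = √(2·5.061e+05·0.168/(0.02045·159.1·1709)) = 5.531 m/s.
Q = V·A = 5.531·(π/4·0.168²) = 0.1226 m³/s = 7356 L/min.

Q ≈ 7356 L/min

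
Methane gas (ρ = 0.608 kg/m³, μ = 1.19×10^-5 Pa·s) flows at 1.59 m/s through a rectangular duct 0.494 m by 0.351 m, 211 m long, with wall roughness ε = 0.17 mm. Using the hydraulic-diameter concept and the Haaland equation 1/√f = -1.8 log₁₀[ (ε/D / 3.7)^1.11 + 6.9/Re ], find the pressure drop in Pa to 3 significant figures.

Hydraulic diameter D_h = 4A/P = 4·(0.494·0.351)/(2·(0.494+0.351)) = 0.6936/1.69 = 0.4104 m.
Re = ρVD_h/μ = 0.608·1.59·0.4104/1.19e-05 = 3.334e+04.
ε/D_h = 0.00017/0.4104 = 0.000414; Haaland gives 1/√f = -1.8 log₁₀[4.12e-05+0.000207] = 6.49, so f = 0.02374.
ΔP = f(L/D_h)(ρV²/2) = 0.02374·211/0.4104·0.7685 = 9.382 Pa.

ΔP ≈ 9.38 Pa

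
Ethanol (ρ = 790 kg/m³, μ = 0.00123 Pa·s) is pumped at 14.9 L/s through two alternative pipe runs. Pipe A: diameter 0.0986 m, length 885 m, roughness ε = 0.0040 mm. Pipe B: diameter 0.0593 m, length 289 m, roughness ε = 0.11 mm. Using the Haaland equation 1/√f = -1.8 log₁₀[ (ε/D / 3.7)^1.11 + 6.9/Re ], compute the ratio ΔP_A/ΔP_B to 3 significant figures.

Pipe A: V = Q/A = 0.0149/0.007636 = 1.951 m/s; Re = 1.236e+05; ε/D = 4.06e-05; Haaland → f = 0.01725; ΔP_A = f(L/D)(ρV²/2) = 2.329e+05 Pa.
Pipe B: V = Q/A = 0.0149/0.002762 = 5.395 m/s; Re = 2.055e+05; ε/D = 0.00185; Haaland → f = 0.02381; ΔP_B = f(L/D)(ρV²/2) = 1.334e+06 Pa.
ΔP_A/ΔP_B = 2.329e+05/1.334e+06 = 0.175.

ΔP_A/ΔP_B ≈ 0.175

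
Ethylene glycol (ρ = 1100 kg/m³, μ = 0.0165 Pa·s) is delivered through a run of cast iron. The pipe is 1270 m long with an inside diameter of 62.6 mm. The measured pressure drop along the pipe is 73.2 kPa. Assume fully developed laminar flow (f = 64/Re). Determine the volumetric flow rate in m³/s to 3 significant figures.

For laminar flow, f = 64/Re with Re = ρVD/μ, so Darcy-Weisbach reduces to ΔP = 32μLV/D². Solving for V: V = ΔP·D²/(32μL) = 7.32e+04·(0.0626)²/(32·0.0165·1270) = 0.4278 m/s.
Check: Re = ρVD/μ = 1100·0.4278·0.0626/0.0165 = 1785 < 2300, so the laminar assumption holds.
Q = V·A = 0.4278·(π/4·0.0626²) = 0.001317 m³/s = 0.00132 m³/s.

Q ≈ 0.00132 m³/s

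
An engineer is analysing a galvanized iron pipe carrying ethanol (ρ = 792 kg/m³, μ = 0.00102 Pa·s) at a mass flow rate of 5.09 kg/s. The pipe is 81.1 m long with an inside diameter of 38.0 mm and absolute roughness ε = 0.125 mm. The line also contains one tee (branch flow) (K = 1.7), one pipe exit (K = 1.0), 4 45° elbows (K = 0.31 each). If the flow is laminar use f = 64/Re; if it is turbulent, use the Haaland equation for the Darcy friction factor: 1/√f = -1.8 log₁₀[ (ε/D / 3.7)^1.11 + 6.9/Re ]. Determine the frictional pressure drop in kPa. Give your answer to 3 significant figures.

ΔP ≈ 799 kPa

A = πD²/4 = π(0.038)²/4 = 0.001134 m²; mean velocity V = ṁ/(ρA) = 5.09/(792 · 0.001134) = 5.667 m/s.
Reynolds number Re = ρVD/μ = 792 · 5.667 · 0.038 / 0.00102 = 1.672e+05.
Re > 4000 → turbulent. Relative roughness ε/D = 0.000125/0.038 = 0.00329. Haaland: 1/√f = -1.8 log₁₀[(0.00329/3.7)^1.11 + 6.9/1.672e+05] = -1.8 log₁₀[0.00041 + 4.13e-05] = 6.021, so f = 0.02758.
Total minor-loss coefficient ΣK = 1·1.7 + 1·1 + 4·0.31 = 3.94.
ΔP = [f·L/D + ΣK]·(ρV²/2) = [0.02758·81.1/0.038 + 3.94]·(792·5.667²/2) = [58.87 + 3.94]·1.272e+04 = 7.987e+05 Pa.
ΔP = 7.987e+05 Pa = 799 kPa.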